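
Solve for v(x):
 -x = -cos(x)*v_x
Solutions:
 v(x) = C1 + Integral(x/cos(x), x)


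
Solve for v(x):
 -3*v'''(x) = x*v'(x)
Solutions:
 v(x) = C1 + Integral(C2*airyai(-3^(2/3)*x/3) + C3*airybi(-3^(2/3)*x/3), x)


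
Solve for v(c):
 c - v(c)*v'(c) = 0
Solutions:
 v(c) = -sqrt(C1 + c^2)
 v(c) = sqrt(C1 + c^2)


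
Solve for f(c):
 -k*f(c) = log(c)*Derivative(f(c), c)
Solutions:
 f(c) = C1*exp(-k*li(c))


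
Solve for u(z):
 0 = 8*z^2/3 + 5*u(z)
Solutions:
 u(z) = -8*z^2/15


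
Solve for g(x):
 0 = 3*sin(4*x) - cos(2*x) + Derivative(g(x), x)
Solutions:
 g(x) = C1 + sin(2*x)/2 + 3*cos(4*x)/4


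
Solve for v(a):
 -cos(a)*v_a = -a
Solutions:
 v(a) = C1 + Integral(a/cos(a), a)


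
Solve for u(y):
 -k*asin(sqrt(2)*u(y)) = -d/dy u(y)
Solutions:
 Integral(1/asin(sqrt(2)*_y), (_y, u(y))) = C1 + k*y


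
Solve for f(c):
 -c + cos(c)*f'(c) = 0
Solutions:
 f(c) = C1 + Integral(c/cos(c), c)


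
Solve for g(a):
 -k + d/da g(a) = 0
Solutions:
 g(a) = C1 + a*k


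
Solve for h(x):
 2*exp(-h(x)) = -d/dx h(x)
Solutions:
 h(x) = log(C1 - 2*x)


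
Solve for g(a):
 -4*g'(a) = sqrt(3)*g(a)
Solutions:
 g(a) = C1*exp(-sqrt(3)*a/4)


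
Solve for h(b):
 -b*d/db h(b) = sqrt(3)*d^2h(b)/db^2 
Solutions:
 h(b) = C1 + C2*erf(sqrt(2)*3^(3/4)*b/6)


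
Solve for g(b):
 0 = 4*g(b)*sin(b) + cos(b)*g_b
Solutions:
 g(b) = C1*cos(b)^4


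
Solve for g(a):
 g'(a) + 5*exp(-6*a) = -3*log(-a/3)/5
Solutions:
 g(a) = C1 - 3*a*log(-a)/5 + 3*a*(1 + log(3))/5 + 5*exp(-6*a)/6


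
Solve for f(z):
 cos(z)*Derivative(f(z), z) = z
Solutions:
 f(z) = C1 + Integral(z/cos(z), z)


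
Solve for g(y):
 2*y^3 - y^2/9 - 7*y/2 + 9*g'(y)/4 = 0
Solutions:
 g(y) = C1 - 2*y^4/9 + 4*y^3/243 + 7*y^2/9


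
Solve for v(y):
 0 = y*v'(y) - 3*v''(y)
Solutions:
 v(y) = C1 + C2*erfi(sqrt(6)*y/6)


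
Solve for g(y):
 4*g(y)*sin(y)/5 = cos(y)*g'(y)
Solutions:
 g(y) = C1/cos(y)^(4/5)


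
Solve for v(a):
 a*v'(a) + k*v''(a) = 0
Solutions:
 v(a) = C1 + C2*sqrt(k)*erf(sqrt(2)*a*sqrt(1/k)/2)


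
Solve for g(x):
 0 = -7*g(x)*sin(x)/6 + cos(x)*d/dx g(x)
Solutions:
 g(x) = C1/cos(x)^(7/6)


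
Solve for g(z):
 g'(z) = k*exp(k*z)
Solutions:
 g(z) = C1 + exp(k*z)


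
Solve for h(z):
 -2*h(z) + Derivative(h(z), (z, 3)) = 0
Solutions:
 h(z) = C3*exp(2^(1/3)*z) + (C1*sin(2^(1/3)*sqrt(3)*z/2) + C2*cos(2^(1/3)*sqrt(3)*z/2))*exp(-2^(1/3)*z/2)


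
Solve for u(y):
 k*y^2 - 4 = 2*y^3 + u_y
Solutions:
 u(y) = C1 + k*y^3/3 - y^4/2 - 4*y


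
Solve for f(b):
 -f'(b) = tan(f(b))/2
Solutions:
 f(b) = pi - asin(C1*exp(-b/2))
 f(b) = asin(C1*exp(-b/2))


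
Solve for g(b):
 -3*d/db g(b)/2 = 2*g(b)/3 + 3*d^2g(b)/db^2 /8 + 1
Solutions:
 g(b) = C1*exp(2*b*(-1 + sqrt(5)/3)) + C2*exp(-2*b*(sqrt(5)/3 + 1)) - 3/2


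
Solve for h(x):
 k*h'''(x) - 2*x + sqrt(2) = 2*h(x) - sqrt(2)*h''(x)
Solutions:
 h(x) = C1*exp(-x*((sqrt(((-27 + 2*sqrt(2)/k^2)^2 - 8/k^4)/k^2) - 27/k + 2*sqrt(2)/k^3)^(1/3) + sqrt(2)/k + 2/(k^2*(sqrt(((-27 + 2*sqrt(2)/k^2)^2 - 8/k^4)/k^2) - 27/k + 2*sqrt(2)/k^3)^(1/3)))/3) + C2*exp(x*((sqrt(((-27 + 2*sqrt(2)/k^2)^2 - 8/k^4)/k^2) - 27/k + 2*sqrt(2)/k^3)^(1/3) - sqrt(3)*I*(sqrt(((-27 + 2*sqrt(2)/k^2)^2 - 8/k^4)/k^2) - 27/k + 2*sqrt(2)/k^3)^(1/3) - 2*sqrt(2)/k - 8/(k^2*(-1 + sqrt(3)*I)*(sqrt(((-27 + 2*sqrt(2)/k^2)^2 - 8/k^4)/k^2) - 27/k + 2*sqrt(2)/k^3)^(1/3)))/6) + C3*exp(x*((sqrt(((-27 + 2*sqrt(2)/k^2)^2 - 8/k^4)/k^2) - 27/k + 2*sqrt(2)/k^3)^(1/3) + sqrt(3)*I*(sqrt(((-27 + 2*sqrt(2)/k^2)^2 - 8/k^4)/k^2) - 27/k + 2*sqrt(2)/k^3)^(1/3) - 2*sqrt(2)/k + 8/(k^2*(1 + sqrt(3)*I)*(sqrt(((-27 + 2*sqrt(2)/k^2)^2 - 8/k^4)/k^2) - 27/k + 2*sqrt(2)/k^3)^(1/3)))/6) - x + sqrt(2)/2


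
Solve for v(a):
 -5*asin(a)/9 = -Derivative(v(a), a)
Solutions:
 v(a) = C1 + 5*a*asin(a)/9 + 5*sqrt(1 - a^2)/9


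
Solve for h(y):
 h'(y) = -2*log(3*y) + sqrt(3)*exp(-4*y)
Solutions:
 h(y) = C1 - 2*y*log(y) + 2*y*(1 - log(3)) - sqrt(3)*exp(-4*y)/4


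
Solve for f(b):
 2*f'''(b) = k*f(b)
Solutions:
 f(b) = C1*exp(2^(2/3)*b*k^(1/3)/2) + C2*exp(2^(2/3)*b*k^(1/3)*(-1 + sqrt(3)*I)/4) + C3*exp(-2^(2/3)*b*k^(1/3)*(1 + sqrt(3)*I)/4)


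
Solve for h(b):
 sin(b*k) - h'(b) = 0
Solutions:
 h(b) = C1 - cos(b*k)/k


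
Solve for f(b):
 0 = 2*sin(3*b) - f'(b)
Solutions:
 f(b) = C1 - 2*cos(3*b)/3


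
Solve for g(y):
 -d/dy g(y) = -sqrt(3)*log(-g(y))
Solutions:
 -li(-g(y)) = C1 + sqrt(3)*y


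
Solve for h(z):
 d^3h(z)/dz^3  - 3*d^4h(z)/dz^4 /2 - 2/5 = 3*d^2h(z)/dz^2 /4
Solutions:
 h(z) = C1 + C2*z - 4*z^2/15 + (C3*sin(sqrt(14)*z/6) + C4*cos(sqrt(14)*z/6))*exp(z/3)


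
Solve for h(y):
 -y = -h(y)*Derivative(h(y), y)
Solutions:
 h(y) = -sqrt(C1 + y^2)
 h(y) = sqrt(C1 + y^2)


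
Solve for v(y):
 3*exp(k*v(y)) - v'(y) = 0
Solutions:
 v(y) = Piecewise((log(-1/(C1*k + 3*k*y))/k, Ne(k, 0)), (nan, True))
 v(y) = Piecewise((C1 + 3*y, Eq(k, 0)), (nan, True))


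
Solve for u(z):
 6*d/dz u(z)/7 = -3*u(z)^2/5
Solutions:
 u(z) = 10/(C1 + 7*z)


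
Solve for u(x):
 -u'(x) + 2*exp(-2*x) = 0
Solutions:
 u(x) = C1 - exp(-2*x)


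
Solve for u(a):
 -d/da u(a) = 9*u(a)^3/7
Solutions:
 u(a) = -sqrt(14)*sqrt(-1/(C1 - 9*a))/2
 u(a) = sqrt(14)*sqrt(-1/(C1 - 9*a))/2


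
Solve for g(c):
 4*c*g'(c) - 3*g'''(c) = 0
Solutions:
 g(c) = C1 + Integral(C2*airyai(6^(2/3)*c/3) + C3*airybi(6^(2/3)*c/3), c)


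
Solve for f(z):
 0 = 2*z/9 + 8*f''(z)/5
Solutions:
 f(z) = C1 + C2*z - 5*z^3/216


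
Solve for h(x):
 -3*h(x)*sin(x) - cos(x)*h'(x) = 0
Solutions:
 h(x) = C1*cos(x)^3


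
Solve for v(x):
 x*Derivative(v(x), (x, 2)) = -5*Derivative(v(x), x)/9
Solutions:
 v(x) = C1 + C2*x^(4/9)


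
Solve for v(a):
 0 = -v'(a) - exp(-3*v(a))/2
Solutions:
 v(a) = log(C1 - 3*a/2)/3
 v(a) = log((-1 - sqrt(3)*I)*(C1 - 3*a/2)^(1/3)/2)
 v(a) = log((-1 + sqrt(3)*I)*(C1 - 3*a/2)^(1/3)/2)


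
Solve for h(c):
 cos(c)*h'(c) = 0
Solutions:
 h(c) = C1


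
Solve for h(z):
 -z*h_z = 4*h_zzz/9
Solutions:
 h(z) = C1 + Integral(C2*airyai(-2^(1/3)*3^(2/3)*z/2) + C3*airybi(-2^(1/3)*3^(2/3)*z/2), z)


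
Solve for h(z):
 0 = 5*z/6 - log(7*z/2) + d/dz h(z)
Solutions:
 h(z) = C1 - 5*z^2/12 + z*log(z) - z + z*log(7/2)


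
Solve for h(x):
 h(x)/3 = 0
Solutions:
 h(x) = 0


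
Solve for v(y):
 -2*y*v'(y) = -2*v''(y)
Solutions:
 v(y) = C1 + C2*erfi(sqrt(2)*y/2)


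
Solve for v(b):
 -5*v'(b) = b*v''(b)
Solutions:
 v(b) = C1 + C2/b^4


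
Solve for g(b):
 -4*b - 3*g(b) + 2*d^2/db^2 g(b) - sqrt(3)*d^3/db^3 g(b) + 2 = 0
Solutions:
 g(b) = C1*exp(b*(8*18^(1/3)/(27*sqrt(211) + 227*sqrt(3))^(1/3) + 8*sqrt(3) + 12^(1/3)*(27*sqrt(211) + 227*sqrt(3))^(1/3))/36)*sin(2^(1/3)*3^(1/6)*b*(-2^(1/3)*3^(2/3)*(27*sqrt(211) + 227*sqrt(3))^(1/3) + 24/(27*sqrt(211) + 227*sqrt(3))^(1/3))/36) + C2*exp(b*(8*18^(1/3)/(27*sqrt(211) + 227*sqrt(3))^(1/3) + 8*sqrt(3) + 12^(1/3)*(27*sqrt(211) + 227*sqrt(3))^(1/3))/36)*cos(2^(1/3)*3^(1/6)*b*(-2^(1/3)*3^(2/3)*(27*sqrt(211) + 227*sqrt(3))^(1/3) + 24/(27*sqrt(211) + 227*sqrt(3))^(1/3))/36) + C3*exp(b*(-12^(1/3)*(27*sqrt(211) + 227*sqrt(3))^(1/3) - 8*18^(1/3)/(27*sqrt(211) + 227*sqrt(3))^(1/3) + 4*sqrt(3))/18) - 4*b/3 + 2/3


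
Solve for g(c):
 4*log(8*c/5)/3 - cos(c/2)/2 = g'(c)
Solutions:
 g(c) = C1 + 4*c*log(c)/3 - 4*c*log(5)/3 - 4*c/3 + 4*c*log(2) - sin(c/2)


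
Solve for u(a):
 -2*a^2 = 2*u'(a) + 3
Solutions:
 u(a) = C1 - a^3/3 - 3*a/2


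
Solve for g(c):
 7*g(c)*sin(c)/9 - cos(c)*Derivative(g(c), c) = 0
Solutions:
 g(c) = C1/cos(c)^(7/9)


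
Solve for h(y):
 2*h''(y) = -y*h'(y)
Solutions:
 h(y) = C1 + C2*erf(y/2)


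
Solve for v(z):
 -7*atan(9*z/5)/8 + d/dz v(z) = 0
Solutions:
 v(z) = C1 + 7*z*atan(9*z/5)/8 - 35*log(81*z^2 + 25)/144


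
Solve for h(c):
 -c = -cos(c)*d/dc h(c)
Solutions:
 h(c) = C1 + Integral(c/cos(c), c)


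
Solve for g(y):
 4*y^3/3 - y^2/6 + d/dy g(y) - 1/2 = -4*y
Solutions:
 g(y) = C1 - y^4/3 + y^3/18 - 2*y^2 + y/2


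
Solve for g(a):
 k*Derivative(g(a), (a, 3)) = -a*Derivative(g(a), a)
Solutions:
 g(a) = C1 + Integral(C2*airyai(a*(-1/k)^(1/3)) + C3*airybi(a*(-1/k)^(1/3)), a)


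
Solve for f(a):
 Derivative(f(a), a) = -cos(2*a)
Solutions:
 f(a) = C1 - sin(2*a)/2


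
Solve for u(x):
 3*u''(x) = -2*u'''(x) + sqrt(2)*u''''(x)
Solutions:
 u(x) = C1 + C2*x + C3*exp(sqrt(2)*x*(1 - sqrt(1 + 3*sqrt(2)))/2) + C4*exp(sqrt(2)*x*(1 + sqrt(1 + 3*sqrt(2)))/2)


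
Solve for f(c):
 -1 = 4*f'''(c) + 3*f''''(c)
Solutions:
 f(c) = C1 + C2*c + C3*c^2 + C4*exp(-4*c/3) - c^3/24


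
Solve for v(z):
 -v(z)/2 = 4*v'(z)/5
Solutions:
 v(z) = C1*exp(-5*z/8)


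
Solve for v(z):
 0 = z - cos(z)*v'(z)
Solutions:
 v(z) = C1 + Integral(z/cos(z), z)


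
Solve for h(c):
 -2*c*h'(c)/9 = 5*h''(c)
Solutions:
 h(c) = C1 + C2*erf(sqrt(5)*c/15)


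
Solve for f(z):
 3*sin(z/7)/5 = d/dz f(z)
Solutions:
 f(z) = C1 - 21*cos(z/7)/5


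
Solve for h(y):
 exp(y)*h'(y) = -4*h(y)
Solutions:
 h(y) = C1*exp(4*exp(-y))


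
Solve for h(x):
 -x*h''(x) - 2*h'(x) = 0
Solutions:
 h(x) = C1 + C2/x


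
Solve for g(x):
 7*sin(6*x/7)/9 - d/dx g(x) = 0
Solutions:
 g(x) = C1 - 49*cos(6*x/7)/54


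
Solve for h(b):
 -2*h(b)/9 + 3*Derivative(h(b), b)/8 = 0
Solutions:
 h(b) = C1*exp(16*b/27)


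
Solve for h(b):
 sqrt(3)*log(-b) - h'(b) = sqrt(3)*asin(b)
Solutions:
 h(b) = C1 + sqrt(3)*b*(log(-b) - 1) - sqrt(3)*(b*asin(b) + sqrt(1 - b^2))


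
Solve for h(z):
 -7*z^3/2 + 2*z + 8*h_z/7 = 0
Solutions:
 h(z) = C1 + 49*z^4/64 - 7*z^2/8


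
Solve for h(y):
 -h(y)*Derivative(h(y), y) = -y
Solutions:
 h(y) = -sqrt(C1 + y^2)
 h(y) = sqrt(C1 + y^2)


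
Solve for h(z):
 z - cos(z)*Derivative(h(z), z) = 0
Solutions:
 h(z) = C1 + Integral(z/cos(z), z)


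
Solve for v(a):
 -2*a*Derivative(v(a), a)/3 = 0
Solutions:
 v(a) = C1


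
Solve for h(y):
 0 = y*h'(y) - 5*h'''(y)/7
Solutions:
 h(y) = C1 + Integral(C2*airyai(5^(2/3)*7^(1/3)*y/5) + C3*airybi(5^(2/3)*7^(1/3)*y/5), y)


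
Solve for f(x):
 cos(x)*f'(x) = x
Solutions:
 f(x) = C1 + Integral(x/cos(x), x)


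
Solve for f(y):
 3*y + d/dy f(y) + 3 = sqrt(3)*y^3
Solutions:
 f(y) = C1 + sqrt(3)*y^4/4 - 3*y^2/2 - 3*y


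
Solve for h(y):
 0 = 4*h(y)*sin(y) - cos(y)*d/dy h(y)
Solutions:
 h(y) = C1/cos(y)^4


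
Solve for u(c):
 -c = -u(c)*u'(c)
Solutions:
 u(c) = -sqrt(C1 + c^2)
 u(c) = sqrt(C1 + c^2)


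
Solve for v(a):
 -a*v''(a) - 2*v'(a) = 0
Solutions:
 v(a) = C1 + C2/a


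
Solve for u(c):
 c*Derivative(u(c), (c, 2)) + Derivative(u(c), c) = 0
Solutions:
 u(c) = C1 + C2*log(c)


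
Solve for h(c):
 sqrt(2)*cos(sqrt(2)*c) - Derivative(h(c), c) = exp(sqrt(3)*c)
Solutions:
 h(c) = C1 - sqrt(3)*exp(sqrt(3)*c)/3 + sin(sqrt(2)*c)


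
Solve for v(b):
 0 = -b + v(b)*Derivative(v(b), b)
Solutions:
 v(b) = -sqrt(C1 + b^2)
 v(b) = sqrt(C1 + b^2)


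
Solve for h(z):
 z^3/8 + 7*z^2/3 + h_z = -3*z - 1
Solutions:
 h(z) = C1 - z^4/32 - 7*z^3/9 - 3*z^2/2 - z


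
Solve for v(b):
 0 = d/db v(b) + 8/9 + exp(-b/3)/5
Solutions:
 v(b) = C1 - 8*b/9 + 3*exp(-b/3)/5


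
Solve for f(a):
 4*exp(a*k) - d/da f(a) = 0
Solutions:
 f(a) = C1 + 4*exp(a*k)/k


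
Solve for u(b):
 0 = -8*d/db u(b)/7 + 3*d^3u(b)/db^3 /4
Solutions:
 u(b) = C1 + C2*exp(-4*sqrt(42)*b/21) + C3*exp(4*sqrt(42)*b/21)


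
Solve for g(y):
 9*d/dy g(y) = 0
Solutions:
 g(y) = C1


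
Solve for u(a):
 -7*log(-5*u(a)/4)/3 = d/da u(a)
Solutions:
 3*Integral(1/(log(-_y) - 2*log(2) + log(5)), (_y, u(a)))/7 = C1 - a


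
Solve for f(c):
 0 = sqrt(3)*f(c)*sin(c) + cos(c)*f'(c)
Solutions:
 f(c) = C1*cos(c)^(sqrt(3))


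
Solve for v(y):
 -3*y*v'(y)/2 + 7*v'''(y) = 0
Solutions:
 v(y) = C1 + Integral(C2*airyai(14^(2/3)*3^(1/3)*y/14) + C3*airybi(14^(2/3)*3^(1/3)*y/14), y)


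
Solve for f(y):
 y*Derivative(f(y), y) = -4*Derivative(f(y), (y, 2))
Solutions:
 f(y) = C1 + C2*erf(sqrt(2)*y/4)


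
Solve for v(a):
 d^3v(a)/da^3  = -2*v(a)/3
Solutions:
 v(a) = C3*exp(-2^(1/3)*3^(2/3)*a/3) + (C1*sin(2^(1/3)*3^(1/6)*a/2) + C2*cos(2^(1/3)*3^(1/6)*a/2))*exp(2^(1/3)*3^(2/3)*a/6)


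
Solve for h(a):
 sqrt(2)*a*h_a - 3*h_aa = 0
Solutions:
 h(a) = C1 + C2*erfi(2^(3/4)*sqrt(3)*a/6)


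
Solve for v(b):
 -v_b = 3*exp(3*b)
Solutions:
 v(b) = C1 - exp(3*b)


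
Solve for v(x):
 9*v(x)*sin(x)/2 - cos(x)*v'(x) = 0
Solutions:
 v(x) = C1/cos(x)^(9/2)


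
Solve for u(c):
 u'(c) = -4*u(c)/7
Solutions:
 u(c) = C1*exp(-4*c/7)


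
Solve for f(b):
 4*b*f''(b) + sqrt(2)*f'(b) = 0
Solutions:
 f(b) = C1 + C2*b^(1 - sqrt(2)/4)


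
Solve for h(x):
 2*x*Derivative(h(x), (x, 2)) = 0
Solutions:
 h(x) = C1 + C2*x


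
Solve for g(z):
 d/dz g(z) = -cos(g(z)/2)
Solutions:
 g(z) = -2*asin((C1 + exp(z))/(C1 - exp(z))) + 2*pi
 g(z) = 2*asin((C1 + exp(z))/(C1 - exp(z)))


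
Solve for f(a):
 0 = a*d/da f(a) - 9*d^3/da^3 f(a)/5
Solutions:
 f(a) = C1 + Integral(C2*airyai(15^(1/3)*a/3) + C3*airybi(15^(1/3)*a/3), a)


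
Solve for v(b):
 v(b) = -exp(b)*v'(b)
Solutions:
 v(b) = C1*exp(exp(-b))


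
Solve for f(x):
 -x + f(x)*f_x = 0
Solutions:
 f(x) = -sqrt(C1 + x^2)
 f(x) = sqrt(C1 + x^2)


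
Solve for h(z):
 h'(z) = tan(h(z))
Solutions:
 h(z) = pi - asin(C1*exp(z))
 h(z) = asin(C1*exp(z))


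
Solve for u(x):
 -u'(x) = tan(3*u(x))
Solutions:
 u(x) = -asin(C1*exp(-3*x))/3 + pi/3
 u(x) = asin(C1*exp(-3*x))/3


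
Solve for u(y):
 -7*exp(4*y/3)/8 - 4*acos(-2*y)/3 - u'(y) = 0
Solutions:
 u(y) = C1 - 4*y*acos(-2*y)/3 - 2*sqrt(1 - 4*y^2)/3 - 21*exp(4*y/3)/32


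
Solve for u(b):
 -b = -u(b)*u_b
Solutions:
 u(b) = -sqrt(C1 + b^2)
 u(b) = sqrt(C1 + b^2)


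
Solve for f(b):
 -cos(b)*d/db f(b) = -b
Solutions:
 f(b) = C1 + Integral(b/cos(b), b)


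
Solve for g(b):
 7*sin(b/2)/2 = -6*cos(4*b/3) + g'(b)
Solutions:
 g(b) = C1 + 9*sin(4*b/3)/2 - 7*cos(b/2)


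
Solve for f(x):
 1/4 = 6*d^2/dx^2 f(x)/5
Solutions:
 f(x) = C1 + C2*x + 5*x^2/48


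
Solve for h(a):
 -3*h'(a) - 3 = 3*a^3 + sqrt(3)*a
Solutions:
 h(a) = C1 - a^4/4 - sqrt(3)*a^2/6 - a


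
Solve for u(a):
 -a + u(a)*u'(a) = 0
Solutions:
 u(a) = -sqrt(C1 + a^2)
 u(a) = sqrt(C1 + a^2)


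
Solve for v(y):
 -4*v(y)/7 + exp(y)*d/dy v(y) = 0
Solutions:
 v(y) = C1*exp(-4*exp(-y)/7)


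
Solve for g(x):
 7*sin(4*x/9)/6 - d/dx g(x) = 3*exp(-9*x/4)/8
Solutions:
 g(x) = C1 - 21*cos(4*x/9)/8 + exp(-9*x/4)/6


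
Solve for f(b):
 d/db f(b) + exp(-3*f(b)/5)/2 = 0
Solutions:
 f(b) = 5*log(C1 - 3*b/10)/3
 f(b) = 5*log(10^(2/3)*(-3^(1/3) - 3^(5/6)*I)*(C1 - b)^(1/3)/20)
 f(b) = 5*log(10^(2/3)*(-3^(1/3) + 3^(5/6)*I)*(C1 - b)^(1/3)/20)


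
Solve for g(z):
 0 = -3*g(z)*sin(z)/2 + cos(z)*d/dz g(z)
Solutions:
 g(z) = C1/cos(z)^(3/2)


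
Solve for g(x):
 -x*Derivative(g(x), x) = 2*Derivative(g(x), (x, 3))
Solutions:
 g(x) = C1 + Integral(C2*airyai(-2^(2/3)*x/2) + C3*airybi(-2^(2/3)*x/2), x)


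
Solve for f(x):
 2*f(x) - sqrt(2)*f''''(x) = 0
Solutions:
 f(x) = C1*exp(-2^(1/8)*x) + C2*exp(2^(1/8)*x) + C3*sin(2^(1/8)*x) + C4*cos(2^(1/8)*x)


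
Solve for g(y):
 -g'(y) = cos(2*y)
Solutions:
 g(y) = C1 - sin(2*y)/2


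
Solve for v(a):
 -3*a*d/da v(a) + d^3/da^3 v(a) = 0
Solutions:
 v(a) = C1 + Integral(C2*airyai(3^(1/3)*a) + C3*airybi(3^(1/3)*a), a)


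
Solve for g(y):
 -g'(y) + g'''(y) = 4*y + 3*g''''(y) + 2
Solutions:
 g(y) = C1 + C2*exp(y*(2*2^(1/3)/(9*sqrt(717) + 241)^(1/3) + 4 + 2^(2/3)*(9*sqrt(717) + 241)^(1/3))/36)*sin(2^(1/3)*sqrt(3)*y*(-2^(1/3)*(9*sqrt(717) + 241)^(1/3) + 2/(9*sqrt(717) + 241)^(1/3))/36) + C3*exp(y*(2*2^(1/3)/(9*sqrt(717) + 241)^(1/3) + 4 + 2^(2/3)*(9*sqrt(717) + 241)^(1/3))/36)*cos(2^(1/3)*sqrt(3)*y*(-2^(1/3)*(9*sqrt(717) + 241)^(1/3) + 2/(9*sqrt(717) + 241)^(1/3))/36) + C4*exp(y*(-2^(2/3)*(9*sqrt(717) + 241)^(1/3) - 2*2^(1/3)/(9*sqrt(717) + 241)^(1/3) + 2)/18) - 2*y^2 - 2*y


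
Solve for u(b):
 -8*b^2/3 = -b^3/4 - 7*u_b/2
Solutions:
 u(b) = C1 - b^4/56 + 16*b^3/63


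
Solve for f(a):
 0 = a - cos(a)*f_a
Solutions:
 f(a) = C1 + Integral(a/cos(a), a)


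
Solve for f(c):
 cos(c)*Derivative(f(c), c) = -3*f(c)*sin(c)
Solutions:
 f(c) = C1*cos(c)^3


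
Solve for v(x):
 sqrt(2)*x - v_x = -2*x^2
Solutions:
 v(x) = C1 + 2*x^3/3 + sqrt(2)*x^2/2


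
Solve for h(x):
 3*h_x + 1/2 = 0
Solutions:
 h(x) = C1 - x/6


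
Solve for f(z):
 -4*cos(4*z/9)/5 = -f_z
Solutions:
 f(z) = C1 + 9*sin(4*z/9)/5


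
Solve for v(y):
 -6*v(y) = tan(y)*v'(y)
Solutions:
 v(y) = C1/sin(y)^6


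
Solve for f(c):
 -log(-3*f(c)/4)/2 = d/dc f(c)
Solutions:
 2*Integral(1/(log(-_y) - 2*log(2) + log(3)), (_y, f(c))) = C1 - c


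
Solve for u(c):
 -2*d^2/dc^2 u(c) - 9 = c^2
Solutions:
 u(c) = C1 + C2*c - c^4/24 - 9*c^2/4


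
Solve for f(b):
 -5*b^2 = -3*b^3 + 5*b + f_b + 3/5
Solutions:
 f(b) = C1 + 3*b^4/4 - 5*b^3/3 - 5*b^2/2 - 3*b/5


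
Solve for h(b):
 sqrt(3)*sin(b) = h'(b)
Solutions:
 h(b) = C1 - sqrt(3)*cos(b)


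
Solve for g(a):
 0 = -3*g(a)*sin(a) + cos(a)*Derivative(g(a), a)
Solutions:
 g(a) = C1/cos(a)^3


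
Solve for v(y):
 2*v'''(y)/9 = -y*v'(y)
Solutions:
 v(y) = C1 + Integral(C2*airyai(-6^(2/3)*y/2) + C3*airybi(-6^(2/3)*y/2), y)


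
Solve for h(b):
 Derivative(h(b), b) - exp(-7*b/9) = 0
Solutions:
 h(b) = C1 - 9*exp(-7*b/9)/7


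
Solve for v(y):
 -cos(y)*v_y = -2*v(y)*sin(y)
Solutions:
 v(y) = C1/cos(y)^2


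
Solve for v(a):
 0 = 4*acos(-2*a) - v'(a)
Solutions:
 v(a) = C1 + 4*a*acos(-2*a) + 2*sqrt(1 - 4*a^2)


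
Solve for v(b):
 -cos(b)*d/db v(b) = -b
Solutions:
 v(b) = C1 + Integral(b/cos(b), b)


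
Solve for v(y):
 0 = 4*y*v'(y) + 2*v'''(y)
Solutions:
 v(y) = C1 + Integral(C2*airyai(-2^(1/3)*y) + C3*airybi(-2^(1/3)*y), y)


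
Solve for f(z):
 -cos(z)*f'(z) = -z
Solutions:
 f(z) = C1 + Integral(z/cos(z), z)


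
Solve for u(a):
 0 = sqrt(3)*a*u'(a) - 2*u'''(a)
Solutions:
 u(a) = C1 + Integral(C2*airyai(2^(2/3)*3^(1/6)*a/2) + C3*airybi(2^(2/3)*3^(1/6)*a/2), a)


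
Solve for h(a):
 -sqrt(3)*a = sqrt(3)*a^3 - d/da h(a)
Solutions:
 h(a) = C1 + sqrt(3)*a^4/4 + sqrt(3)*a^2/2


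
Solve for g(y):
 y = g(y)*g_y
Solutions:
 g(y) = -sqrt(C1 + y^2)
 g(y) = sqrt(C1 + y^2)


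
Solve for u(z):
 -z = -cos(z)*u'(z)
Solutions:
 u(z) = C1 + Integral(z/cos(z), z)


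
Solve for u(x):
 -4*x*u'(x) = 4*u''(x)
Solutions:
 u(x) = C1 + C2*erf(sqrt(2)*x/2)


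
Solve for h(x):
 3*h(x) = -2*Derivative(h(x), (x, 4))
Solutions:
 h(x) = (C1*sin(6^(1/4)*x/2) + C2*cos(6^(1/4)*x/2))*exp(-6^(1/4)*x/2) + (C3*sin(6^(1/4)*x/2) + C4*cos(6^(1/4)*x/2))*exp(6^(1/4)*x/2)


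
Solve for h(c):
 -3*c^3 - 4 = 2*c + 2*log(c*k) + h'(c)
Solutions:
 h(c) = C1 - 3*c^4/4 - c^2 - 2*c*log(c*k) - 2*c


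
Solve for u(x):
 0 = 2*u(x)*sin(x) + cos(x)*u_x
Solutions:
 u(x) = C1*cos(x)^2


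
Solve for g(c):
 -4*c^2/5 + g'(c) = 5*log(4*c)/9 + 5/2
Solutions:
 g(c) = C1 + 4*c^3/15 + 5*c*log(c)/9 + 10*c*log(2)/9 + 35*c/18


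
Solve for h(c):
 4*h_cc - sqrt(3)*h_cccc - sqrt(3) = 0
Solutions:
 h(c) = C1 + C2*c + C3*exp(-2*3^(3/4)*c/3) + C4*exp(2*3^(3/4)*c/3) + sqrt(3)*c^2/8


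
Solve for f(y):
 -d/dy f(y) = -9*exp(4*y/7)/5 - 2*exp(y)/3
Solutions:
 f(y) = C1 + 63*exp(4*y/7)/20 + 2*exp(y)/3


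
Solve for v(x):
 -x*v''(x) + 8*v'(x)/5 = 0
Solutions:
 v(x) = C1 + C2*x^(13/5)


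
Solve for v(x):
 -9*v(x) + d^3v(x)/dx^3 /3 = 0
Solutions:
 v(x) = C3*exp(3*x) + (C1*sin(3*sqrt(3)*x/2) + C2*cos(3*sqrt(3)*x/2))*exp(-3*x/2)


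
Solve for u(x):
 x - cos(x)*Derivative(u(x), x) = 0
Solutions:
 u(x) = C1 + Integral(x/cos(x), x)


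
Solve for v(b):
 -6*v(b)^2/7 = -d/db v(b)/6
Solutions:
 v(b) = -7/(C1 + 36*b)


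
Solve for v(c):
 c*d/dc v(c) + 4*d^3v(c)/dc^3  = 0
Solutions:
 v(c) = C1 + Integral(C2*airyai(-2^(1/3)*c/2) + C3*airybi(-2^(1/3)*c/2), c)


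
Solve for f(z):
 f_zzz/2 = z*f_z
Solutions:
 f(z) = C1 + Integral(C2*airyai(2^(1/3)*z) + C3*airybi(2^(1/3)*z), z)


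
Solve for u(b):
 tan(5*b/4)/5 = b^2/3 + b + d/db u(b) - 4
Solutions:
 u(b) = C1 - b^3/9 - b^2/2 + 4*b - 4*log(cos(5*b/4))/25


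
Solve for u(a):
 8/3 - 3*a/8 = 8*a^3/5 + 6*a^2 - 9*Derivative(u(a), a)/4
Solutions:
 u(a) = C1 + 8*a^4/45 + 8*a^3/9 + a^2/12 - 32*a/27


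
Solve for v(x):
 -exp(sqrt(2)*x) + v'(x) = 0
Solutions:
 v(x) = C1 + sqrt(2)*exp(sqrt(2)*x)/2


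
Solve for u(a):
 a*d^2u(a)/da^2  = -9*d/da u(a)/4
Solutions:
 u(a) = C1 + C2/a^(5/4)


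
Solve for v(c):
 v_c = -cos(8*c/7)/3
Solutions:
 v(c) = C1 - 7*sin(8*c/7)/24


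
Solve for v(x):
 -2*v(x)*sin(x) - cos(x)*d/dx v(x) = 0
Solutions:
 v(x) = C1*cos(x)^2


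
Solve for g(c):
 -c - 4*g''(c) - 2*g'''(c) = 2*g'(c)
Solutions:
 g(c) = C1 - c^2/4 + c + (C2 + C3*c)*exp(-c)


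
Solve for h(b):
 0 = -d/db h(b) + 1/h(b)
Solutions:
 h(b) = -sqrt(C1 + 2*b)
 h(b) = sqrt(C1 + 2*b)


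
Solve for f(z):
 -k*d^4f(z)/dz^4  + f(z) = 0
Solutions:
 f(z) = C1*exp(-z*(1/k)^(1/4)) + C2*exp(z*(1/k)^(1/4)) + C3*exp(-I*z*(1/k)^(1/4)) + C4*exp(I*z*(1/k)^(1/4))


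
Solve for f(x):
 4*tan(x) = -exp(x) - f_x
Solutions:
 f(x) = C1 - exp(x) + 4*log(cos(x))


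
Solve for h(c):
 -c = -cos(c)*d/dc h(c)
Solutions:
 h(c) = C1 + Integral(c/cos(c), c)


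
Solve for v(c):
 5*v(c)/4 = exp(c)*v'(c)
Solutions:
 v(c) = C1*exp(-5*exp(-c)/4)


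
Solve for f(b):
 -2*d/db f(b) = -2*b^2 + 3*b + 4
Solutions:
 f(b) = C1 + b^3/3 - 3*b^2/4 - 2*b


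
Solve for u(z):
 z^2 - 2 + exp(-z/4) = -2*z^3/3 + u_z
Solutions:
 u(z) = C1 + z^4/6 + z^3/3 - 2*z - 4*exp(-z/4)


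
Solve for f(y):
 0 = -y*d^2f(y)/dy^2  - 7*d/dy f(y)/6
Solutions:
 f(y) = C1 + C2/y^(1/6)


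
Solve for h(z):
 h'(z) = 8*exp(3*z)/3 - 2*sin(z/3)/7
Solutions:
 h(z) = C1 + 8*exp(3*z)/9 + 6*cos(z/3)/7


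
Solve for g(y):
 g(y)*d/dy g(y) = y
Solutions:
 g(y) = -sqrt(C1 + y^2)
 g(y) = sqrt(C1 + y^2)


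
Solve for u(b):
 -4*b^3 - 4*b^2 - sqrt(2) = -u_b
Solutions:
 u(b) = C1 + b^4 + 4*b^3/3 + sqrt(2)*b


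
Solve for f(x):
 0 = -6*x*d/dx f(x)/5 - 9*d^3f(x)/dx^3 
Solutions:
 f(x) = C1 + Integral(C2*airyai(-15^(2/3)*2^(1/3)*x/15) + C3*airybi(-15^(2/3)*2^(1/3)*x/15), x)


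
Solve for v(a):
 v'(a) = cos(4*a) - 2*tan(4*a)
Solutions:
 v(a) = C1 + log(cos(4*a))/2 + sin(4*a)/4


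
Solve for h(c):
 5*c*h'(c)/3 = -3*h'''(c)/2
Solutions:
 h(c) = C1 + Integral(C2*airyai(-30^(1/3)*c/3) + C3*airybi(-30^(1/3)*c/3), c)


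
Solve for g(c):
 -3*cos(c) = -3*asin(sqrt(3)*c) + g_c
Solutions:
 g(c) = C1 + 3*c*asin(sqrt(3)*c) + sqrt(3)*sqrt(1 - 3*c^2) - 3*sin(c)


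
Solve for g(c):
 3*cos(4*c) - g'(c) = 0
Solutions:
 g(c) = C1 + 3*sin(4*c)/4


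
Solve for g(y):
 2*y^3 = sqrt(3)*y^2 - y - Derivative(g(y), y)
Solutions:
 g(y) = C1 - y^4/2 + sqrt(3)*y^3/3 - y^2/2


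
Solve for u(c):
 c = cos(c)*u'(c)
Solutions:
 u(c) = C1 + Integral(c/cos(c), c)


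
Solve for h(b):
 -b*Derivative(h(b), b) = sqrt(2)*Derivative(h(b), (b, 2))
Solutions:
 h(b) = C1 + C2*erf(2^(1/4)*b/2)


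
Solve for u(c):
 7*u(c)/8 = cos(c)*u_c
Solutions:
 u(c) = C1*(sin(c) + 1)^(7/16)/(sin(c) - 1)^(7/16)


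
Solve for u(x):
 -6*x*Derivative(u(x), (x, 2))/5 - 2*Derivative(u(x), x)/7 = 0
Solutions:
 u(x) = C1 + C2*x^(16/21)


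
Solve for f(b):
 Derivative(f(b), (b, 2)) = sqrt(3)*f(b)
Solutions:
 f(b) = C1*exp(-3^(1/4)*b) + C2*exp(3^(1/4)*b)


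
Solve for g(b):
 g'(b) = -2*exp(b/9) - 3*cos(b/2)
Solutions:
 g(b) = C1 - 18*exp(b/9) - 6*sin(b/2)


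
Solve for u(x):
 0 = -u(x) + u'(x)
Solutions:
 u(x) = C1*exp(x)


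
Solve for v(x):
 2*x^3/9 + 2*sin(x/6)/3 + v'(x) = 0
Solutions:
 v(x) = C1 - x^4/18 + 4*cos(x/6)


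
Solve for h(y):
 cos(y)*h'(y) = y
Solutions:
 h(y) = C1 + Integral(y/cos(y), y)


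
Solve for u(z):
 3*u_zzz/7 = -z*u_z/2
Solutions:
 u(z) = C1 + Integral(C2*airyai(-6^(2/3)*7^(1/3)*z/6) + C3*airybi(-6^(2/3)*7^(1/3)*z/6), z)


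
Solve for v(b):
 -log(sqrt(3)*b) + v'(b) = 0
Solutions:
 v(b) = C1 + b*log(b) - b + b*log(3)/2


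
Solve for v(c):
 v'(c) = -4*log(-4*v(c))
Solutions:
 Integral(1/(log(-_y) + 2*log(2)), (_y, v(c)))/4 = C1 - c


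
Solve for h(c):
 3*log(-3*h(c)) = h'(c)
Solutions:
 -Integral(1/(log(-_y) + log(3)), (_y, h(c)))/3 = C1 - c


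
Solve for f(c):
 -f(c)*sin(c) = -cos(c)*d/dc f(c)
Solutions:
 f(c) = C1/cos(c)


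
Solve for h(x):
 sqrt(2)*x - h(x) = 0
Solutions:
 h(x) = sqrt(2)*x


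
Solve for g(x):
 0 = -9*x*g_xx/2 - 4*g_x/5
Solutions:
 g(x) = C1 + C2*x^(37/45)


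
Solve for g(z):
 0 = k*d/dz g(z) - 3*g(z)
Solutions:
 g(z) = C1*exp(3*z/k)


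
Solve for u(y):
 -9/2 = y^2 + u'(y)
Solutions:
 u(y) = C1 - y^3/3 - 9*y/2


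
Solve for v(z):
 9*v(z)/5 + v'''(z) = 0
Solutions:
 v(z) = C3*exp(-15^(2/3)*z/5) + (C1*sin(3*3^(1/6)*5^(2/3)*z/10) + C2*cos(3*3^(1/6)*5^(2/3)*z/10))*exp(15^(2/3)*z/10)


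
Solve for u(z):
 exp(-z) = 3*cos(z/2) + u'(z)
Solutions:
 u(z) = C1 - 6*sin(z/2) - exp(-z)


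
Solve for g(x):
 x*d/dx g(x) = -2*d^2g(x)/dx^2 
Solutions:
 g(x) = C1 + C2*erf(x/2)


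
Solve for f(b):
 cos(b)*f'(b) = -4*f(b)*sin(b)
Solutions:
 f(b) = C1*cos(b)^4


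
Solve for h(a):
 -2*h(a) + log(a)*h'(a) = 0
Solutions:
 h(a) = C1*exp(2*li(a))


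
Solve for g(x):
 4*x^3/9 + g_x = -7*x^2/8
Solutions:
 g(x) = C1 - x^4/9 - 7*x^3/24


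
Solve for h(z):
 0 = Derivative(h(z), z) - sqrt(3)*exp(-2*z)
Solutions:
 h(z) = C1 - sqrt(3)*exp(-2*z)/2


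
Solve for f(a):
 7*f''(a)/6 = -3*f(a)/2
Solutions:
 f(a) = C1*sin(3*sqrt(7)*a/7) + C2*cos(3*sqrt(7)*a/7)


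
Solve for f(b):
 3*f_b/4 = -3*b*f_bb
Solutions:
 f(b) = C1 + C2*b^(3/4)


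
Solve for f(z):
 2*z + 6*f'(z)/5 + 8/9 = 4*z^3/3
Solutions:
 f(z) = C1 + 5*z^4/18 - 5*z^2/6 - 20*z/27


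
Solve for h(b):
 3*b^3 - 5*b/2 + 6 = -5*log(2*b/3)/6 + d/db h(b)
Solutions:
 h(b) = C1 + 3*b^4/4 - 5*b^2/4 + 5*b*log(b)/6 - 5*b*log(3)/6 + 5*b*log(2)/6 + 31*b/6


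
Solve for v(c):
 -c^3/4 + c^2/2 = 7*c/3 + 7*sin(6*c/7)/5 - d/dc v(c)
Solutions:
 v(c) = C1 + c^4/16 - c^3/6 + 7*c^2/6 - 49*cos(6*c/7)/30


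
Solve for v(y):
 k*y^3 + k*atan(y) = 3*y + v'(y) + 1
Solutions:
 v(y) = C1 + k*y^4/4 + k*(y*atan(y) - log(y^2 + 1)/2) - 3*y^2/2 - y


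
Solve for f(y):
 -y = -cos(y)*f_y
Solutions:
 f(y) = C1 + Integral(y/cos(y), y)


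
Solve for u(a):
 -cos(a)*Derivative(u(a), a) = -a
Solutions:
 u(a) = C1 + Integral(a/cos(a), a)


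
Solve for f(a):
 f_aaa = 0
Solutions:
 f(a) = C1 + C2*a + C3*a^2


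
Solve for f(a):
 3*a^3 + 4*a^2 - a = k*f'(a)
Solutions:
 f(a) = C1 + 3*a^4/(4*k) + 4*a^3/(3*k) - a^2/(2*k)


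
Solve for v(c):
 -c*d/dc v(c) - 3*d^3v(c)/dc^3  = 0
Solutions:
 v(c) = C1 + Integral(C2*airyai(-3^(2/3)*c/3) + C3*airybi(-3^(2/3)*c/3), c)


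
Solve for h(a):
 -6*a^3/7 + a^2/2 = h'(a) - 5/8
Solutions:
 h(a) = C1 - 3*a^4/14 + a^3/6 + 5*a/8


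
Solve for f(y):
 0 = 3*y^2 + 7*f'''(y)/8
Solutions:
 f(y) = C1 + C2*y + C3*y^2 - 2*y^5/35


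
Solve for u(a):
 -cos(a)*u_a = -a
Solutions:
 u(a) = C1 + Integral(a/cos(a), a)


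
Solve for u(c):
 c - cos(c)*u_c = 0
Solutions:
 u(c) = C1 + Integral(c/cos(c), c)


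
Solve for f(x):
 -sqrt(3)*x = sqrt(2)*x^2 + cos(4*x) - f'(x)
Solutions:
 f(x) = C1 + sqrt(2)*x^3/3 + sqrt(3)*x^2/2 + sin(4*x)/4


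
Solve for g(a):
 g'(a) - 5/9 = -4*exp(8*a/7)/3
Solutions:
 g(a) = C1 + 5*a/9 - 7*exp(8*a/7)/6


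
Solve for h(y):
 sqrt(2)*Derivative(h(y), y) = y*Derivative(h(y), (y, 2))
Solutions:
 h(y) = C1 + C2*y^(1 + sqrt(2))


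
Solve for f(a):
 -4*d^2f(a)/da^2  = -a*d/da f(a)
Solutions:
 f(a) = C1 + C2*erfi(sqrt(2)*a/4)


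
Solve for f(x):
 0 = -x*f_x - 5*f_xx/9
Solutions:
 f(x) = C1 + C2*erf(3*sqrt(10)*x/10)


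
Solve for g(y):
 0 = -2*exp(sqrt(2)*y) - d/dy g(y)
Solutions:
 g(y) = C1 - sqrt(2)*exp(sqrt(2)*y)


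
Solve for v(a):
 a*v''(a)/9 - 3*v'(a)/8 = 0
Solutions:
 v(a) = C1 + C2*a^(35/8)


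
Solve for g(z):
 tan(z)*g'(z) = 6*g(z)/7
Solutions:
 g(z) = C1*sin(z)^(6/7)


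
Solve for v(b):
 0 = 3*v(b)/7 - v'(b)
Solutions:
 v(b) = C1*exp(3*b/7)


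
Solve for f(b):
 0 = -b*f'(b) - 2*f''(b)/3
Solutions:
 f(b) = C1 + C2*erf(sqrt(3)*b/2)


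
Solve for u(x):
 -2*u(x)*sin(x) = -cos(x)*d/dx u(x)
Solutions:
 u(x) = C1/cos(x)^2


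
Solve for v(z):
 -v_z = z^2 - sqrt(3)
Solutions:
 v(z) = C1 - z^3/3 + sqrt(3)*z


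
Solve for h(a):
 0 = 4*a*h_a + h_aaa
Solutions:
 h(a) = C1 + Integral(C2*airyai(-2^(2/3)*a) + C3*airybi(-2^(2/3)*a), a)


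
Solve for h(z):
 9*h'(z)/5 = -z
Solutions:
 h(z) = C1 - 5*z^2/18


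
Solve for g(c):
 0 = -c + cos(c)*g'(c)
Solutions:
 g(c) = C1 + Integral(c/cos(c), c)


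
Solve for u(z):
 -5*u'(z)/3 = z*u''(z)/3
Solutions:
 u(z) = C1 + C2/z^4


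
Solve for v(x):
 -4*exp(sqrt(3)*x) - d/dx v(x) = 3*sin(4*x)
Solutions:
 v(x) = C1 - 4*sqrt(3)*exp(sqrt(3)*x)/3 + 3*cos(4*x)/4


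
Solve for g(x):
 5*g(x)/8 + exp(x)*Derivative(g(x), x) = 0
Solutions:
 g(x) = C1*exp(5*exp(-x)/8)


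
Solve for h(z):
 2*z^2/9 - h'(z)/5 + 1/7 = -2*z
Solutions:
 h(z) = C1 + 10*z^3/27 + 5*z^2 + 5*z/7


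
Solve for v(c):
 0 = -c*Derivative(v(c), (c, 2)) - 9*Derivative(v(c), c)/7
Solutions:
 v(c) = C1 + C2/c^(2/7)


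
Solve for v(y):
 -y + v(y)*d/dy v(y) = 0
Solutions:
 v(y) = -sqrt(C1 + y^2)
 v(y) = sqrt(C1 + y^2)


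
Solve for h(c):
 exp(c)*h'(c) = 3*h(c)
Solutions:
 h(c) = C1*exp(-3*exp(-c))


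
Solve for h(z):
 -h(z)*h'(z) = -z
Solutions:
 h(z) = -sqrt(C1 + z^2)
 h(z) = sqrt(C1 + z^2)


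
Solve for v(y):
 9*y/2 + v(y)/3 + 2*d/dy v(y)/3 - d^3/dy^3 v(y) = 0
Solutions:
 v(y) = C3*exp(y) - 27*y/2 + (C1*sin(sqrt(3)*y/6) + C2*cos(sqrt(3)*y/6))*exp(-y/2) + 27


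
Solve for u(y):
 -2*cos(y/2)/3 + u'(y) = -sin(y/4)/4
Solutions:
 u(y) = C1 + 4*sin(y/2)/3 + cos(y/4)


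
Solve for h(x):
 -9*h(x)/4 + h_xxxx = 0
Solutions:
 h(x) = C1*exp(-sqrt(6)*x/2) + C2*exp(sqrt(6)*x/2) + C3*sin(sqrt(6)*x/2) + C4*cos(sqrt(6)*x/2)


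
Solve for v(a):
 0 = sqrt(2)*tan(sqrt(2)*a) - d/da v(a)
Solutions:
 v(a) = C1 - log(cos(sqrt(2)*a))


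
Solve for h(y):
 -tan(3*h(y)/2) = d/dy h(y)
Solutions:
 h(y) = -2*asin(C1*exp(-3*y/2))/3 + 2*pi/3
 h(y) = 2*asin(C1*exp(-3*y/2))/3


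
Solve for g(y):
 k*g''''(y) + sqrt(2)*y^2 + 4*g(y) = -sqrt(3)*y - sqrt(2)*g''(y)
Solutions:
 g(y) = C1*exp(-2^(3/4)*y*sqrt((-sqrt(1 - 8*k) - 1)/k)/2) + C2*exp(2^(3/4)*y*sqrt((-sqrt(1 - 8*k) - 1)/k)/2) + C3*exp(-2^(3/4)*y*sqrt((sqrt(1 - 8*k) - 1)/k)/2) + C4*exp(2^(3/4)*y*sqrt((sqrt(1 - 8*k) - 1)/k)/2) - sqrt(2)*y^2/4 - sqrt(3)*y/4 + 1/4


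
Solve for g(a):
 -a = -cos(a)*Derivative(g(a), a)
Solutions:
 g(a) = C1 + Integral(a/cos(a), a)


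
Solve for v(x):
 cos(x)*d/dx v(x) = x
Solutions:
 v(x) = C1 + Integral(x/cos(x), x)


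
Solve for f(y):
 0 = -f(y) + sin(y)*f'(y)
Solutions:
 f(y) = C1*sqrt(cos(y) - 1)/sqrt(cos(y) + 1)


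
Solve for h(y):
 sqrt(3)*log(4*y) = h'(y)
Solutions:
 h(y) = C1 + sqrt(3)*y*log(y) - sqrt(3)*y + 2*sqrt(3)*y*log(2)


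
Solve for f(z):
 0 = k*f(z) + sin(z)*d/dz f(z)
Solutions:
 f(z) = C1*exp(k*(-log(cos(z) - 1) + log(cos(z) + 1))/2)


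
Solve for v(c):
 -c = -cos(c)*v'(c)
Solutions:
 v(c) = C1 + Integral(c/cos(c), c)


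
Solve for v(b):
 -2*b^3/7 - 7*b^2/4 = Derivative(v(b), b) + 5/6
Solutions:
 v(b) = C1 - b^4/14 - 7*b^3/12 - 5*b/6


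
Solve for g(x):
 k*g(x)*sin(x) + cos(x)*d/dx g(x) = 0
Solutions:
 g(x) = C1*exp(k*log(cos(x)))


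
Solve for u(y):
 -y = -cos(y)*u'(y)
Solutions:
 u(y) = C1 + Integral(y/cos(y), y)


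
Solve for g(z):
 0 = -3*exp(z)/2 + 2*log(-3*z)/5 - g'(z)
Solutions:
 g(z) = C1 + 2*z*log(-z)/5 + 2*z*(-1 + log(3))/5 - 3*exp(z)/2


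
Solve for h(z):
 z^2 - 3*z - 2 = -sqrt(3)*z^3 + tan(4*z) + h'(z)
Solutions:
 h(z) = C1 + sqrt(3)*z^4/4 + z^3/3 - 3*z^2/2 - 2*z + log(cos(4*z))/4


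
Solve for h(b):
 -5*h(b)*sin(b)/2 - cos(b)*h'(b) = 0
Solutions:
 h(b) = C1*cos(b)^(5/2)


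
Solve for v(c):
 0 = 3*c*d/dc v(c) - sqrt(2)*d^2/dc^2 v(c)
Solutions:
 v(c) = C1 + C2*erfi(2^(1/4)*sqrt(3)*c/2)


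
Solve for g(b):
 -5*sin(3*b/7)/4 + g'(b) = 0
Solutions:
 g(b) = C1 - 35*cos(3*b/7)/12


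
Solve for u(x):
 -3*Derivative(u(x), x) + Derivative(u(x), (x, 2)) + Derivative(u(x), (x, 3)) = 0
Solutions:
 u(x) = C1 + C2*exp(x*(-1 + sqrt(13))/2) + C3*exp(-x*(1 + sqrt(13))/2)


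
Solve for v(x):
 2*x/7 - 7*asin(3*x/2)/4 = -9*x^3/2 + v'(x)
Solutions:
 v(x) = C1 + 9*x^4/8 + x^2/7 - 7*x*asin(3*x/2)/4 - 7*sqrt(4 - 9*x^2)/12


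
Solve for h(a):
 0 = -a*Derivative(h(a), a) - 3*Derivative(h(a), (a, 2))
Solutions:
 h(a) = C1 + C2*erf(sqrt(6)*a/6)


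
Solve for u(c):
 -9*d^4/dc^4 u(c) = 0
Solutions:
 u(c) = C1 + C2*c + C3*c^2 + C4*c^3


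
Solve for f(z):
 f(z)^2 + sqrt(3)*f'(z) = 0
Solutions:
 f(z) = 3/(C1 + sqrt(3)*z)


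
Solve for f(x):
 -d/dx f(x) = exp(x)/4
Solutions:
 f(x) = C1 - exp(x)/4


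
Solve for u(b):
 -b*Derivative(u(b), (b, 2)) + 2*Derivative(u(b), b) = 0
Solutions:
 u(b) = C1 + C2*b^3


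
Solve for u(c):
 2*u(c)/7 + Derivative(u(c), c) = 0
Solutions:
 u(c) = C1*exp(-2*c/7)


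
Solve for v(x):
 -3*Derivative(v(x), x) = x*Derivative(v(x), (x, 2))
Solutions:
 v(x) = C1 + C2/x^2


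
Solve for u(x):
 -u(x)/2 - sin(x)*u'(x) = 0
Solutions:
 u(x) = C1*(cos(x) + 1)^(1/4)/(cos(x) - 1)^(1/4)


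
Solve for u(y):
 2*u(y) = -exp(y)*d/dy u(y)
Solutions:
 u(y) = C1*exp(2*exp(-y))


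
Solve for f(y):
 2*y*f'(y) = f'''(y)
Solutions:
 f(y) = C1 + Integral(C2*airyai(2^(1/3)*y) + C3*airybi(2^(1/3)*y), y)


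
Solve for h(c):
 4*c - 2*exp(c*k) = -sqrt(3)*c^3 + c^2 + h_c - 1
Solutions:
 h(c) = C1 + sqrt(3)*c^4/4 - c^3/3 + 2*c^2 + c - 2*exp(c*k)/k


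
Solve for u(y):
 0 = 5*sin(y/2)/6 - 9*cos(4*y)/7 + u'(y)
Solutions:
 u(y) = C1 + 9*sin(4*y)/28 + 5*cos(y/2)/3


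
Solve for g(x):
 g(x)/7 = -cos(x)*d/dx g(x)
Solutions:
 g(x) = C1*(sin(x) - 1)^(1/14)/(sin(x) + 1)^(1/14)


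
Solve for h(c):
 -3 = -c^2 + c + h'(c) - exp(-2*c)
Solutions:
 h(c) = C1 + c^3/3 - c^2/2 - 3*c - exp(-2*c)/2


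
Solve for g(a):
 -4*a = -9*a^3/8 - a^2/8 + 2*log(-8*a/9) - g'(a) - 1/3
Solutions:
 g(a) = C1 - 9*a^4/32 - a^3/24 + 2*a^2 + 2*a*log(-a) + a*(-4*log(3) - 7/3 + 6*log(2))


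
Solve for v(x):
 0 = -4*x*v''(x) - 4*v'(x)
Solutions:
 v(x) = C1 + C2*log(x)


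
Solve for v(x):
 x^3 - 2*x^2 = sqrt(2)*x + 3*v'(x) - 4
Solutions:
 v(x) = C1 + x^4/12 - 2*x^3/9 - sqrt(2)*x^2/6 + 4*x/3


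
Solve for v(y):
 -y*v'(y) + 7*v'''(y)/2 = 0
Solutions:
 v(y) = C1 + Integral(C2*airyai(2^(1/3)*7^(2/3)*y/7) + C3*airybi(2^(1/3)*7^(2/3)*y/7), y)


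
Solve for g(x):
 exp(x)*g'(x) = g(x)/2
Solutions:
 g(x) = C1*exp(-exp(-x)/2)


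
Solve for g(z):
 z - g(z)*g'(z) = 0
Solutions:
 g(z) = -sqrt(C1 + z^2)
 g(z) = sqrt(C1 + z^2)


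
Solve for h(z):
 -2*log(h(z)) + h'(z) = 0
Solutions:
 li(h(z)) = C1 + 2*z


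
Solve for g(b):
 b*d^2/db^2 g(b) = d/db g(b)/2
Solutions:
 g(b) = C1 + C2*b^(3/2)


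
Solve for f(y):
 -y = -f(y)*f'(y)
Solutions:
 f(y) = -sqrt(C1 + y^2)
 f(y) = sqrt(C1 + y^2)


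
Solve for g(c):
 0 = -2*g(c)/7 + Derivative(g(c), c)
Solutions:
 g(c) = C1*exp(2*c/7)


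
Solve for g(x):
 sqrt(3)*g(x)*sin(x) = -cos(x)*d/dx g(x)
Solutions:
 g(x) = C1*cos(x)^(sqrt(3))


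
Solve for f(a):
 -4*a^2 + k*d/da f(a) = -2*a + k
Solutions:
 f(a) = C1 + 4*a^3/(3*k) - a^2/k + a


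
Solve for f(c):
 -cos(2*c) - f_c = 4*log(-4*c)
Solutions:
 f(c) = C1 - 4*c*log(-c) - 8*c*log(2) + 4*c - sin(2*c)/2


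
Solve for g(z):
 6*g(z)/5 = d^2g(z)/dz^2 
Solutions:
 g(z) = C1*exp(-sqrt(30)*z/5) + C2*exp(sqrt(30)*z/5)


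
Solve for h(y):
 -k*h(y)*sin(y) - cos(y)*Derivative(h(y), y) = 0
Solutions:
 h(y) = C1*exp(k*log(cos(y)))


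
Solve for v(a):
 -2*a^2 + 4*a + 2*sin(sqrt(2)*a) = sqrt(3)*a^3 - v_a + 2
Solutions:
 v(a) = C1 + sqrt(3)*a^4/4 + 2*a^3/3 - 2*a^2 + 2*a + sqrt(2)*cos(sqrt(2)*a)


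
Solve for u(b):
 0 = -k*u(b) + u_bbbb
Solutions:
 u(b) = C1*exp(-b*k^(1/4)) + C2*exp(b*k^(1/4)) + C3*exp(-I*b*k^(1/4)) + C4*exp(I*b*k^(1/4))


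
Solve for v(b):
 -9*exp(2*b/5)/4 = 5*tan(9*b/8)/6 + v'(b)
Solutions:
 v(b) = C1 - 45*exp(2*b/5)/8 + 20*log(cos(9*b/8))/27


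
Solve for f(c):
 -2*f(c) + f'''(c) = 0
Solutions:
 f(c) = C3*exp(2^(1/3)*c) + (C1*sin(2^(1/3)*sqrt(3)*c/2) + C2*cos(2^(1/3)*sqrt(3)*c/2))*exp(-2^(1/3)*c/2)


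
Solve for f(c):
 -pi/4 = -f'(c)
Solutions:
 f(c) = C1 + pi*c/4


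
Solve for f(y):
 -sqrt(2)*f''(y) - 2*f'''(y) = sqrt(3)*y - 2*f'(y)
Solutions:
 f(y) = C1 + C2*exp(-sqrt(2)*y) + C3*exp(sqrt(2)*y/2) + sqrt(3)*y^2/4 + sqrt(6)*y/4


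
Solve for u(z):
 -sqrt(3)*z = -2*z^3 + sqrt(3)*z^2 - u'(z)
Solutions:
 u(z) = C1 - z^4/2 + sqrt(3)*z^3/3 + sqrt(3)*z^2/2


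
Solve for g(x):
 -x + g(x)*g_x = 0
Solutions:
 g(x) = -sqrt(C1 + x^2)
 g(x) = sqrt(C1 + x^2)


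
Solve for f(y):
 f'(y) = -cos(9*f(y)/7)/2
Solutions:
 y/2 - 7*log(sin(9*f(y)/7) - 1)/18 + 7*log(sin(9*f(y)/7) + 1)/18 = C1


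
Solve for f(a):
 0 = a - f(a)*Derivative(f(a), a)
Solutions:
 f(a) = -sqrt(C1 + a^2)
 f(a) = sqrt(C1 + a^2)


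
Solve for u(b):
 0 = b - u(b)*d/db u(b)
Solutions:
 u(b) = -sqrt(C1 + b^2)
 u(b) = sqrt(C1 + b^2)


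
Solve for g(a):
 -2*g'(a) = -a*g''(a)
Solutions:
 g(a) = C1 + C2*a^3


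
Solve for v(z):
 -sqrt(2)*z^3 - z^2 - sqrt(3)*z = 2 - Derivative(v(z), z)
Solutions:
 v(z) = C1 + sqrt(2)*z^4/4 + z^3/3 + sqrt(3)*z^2/2 + 2*z


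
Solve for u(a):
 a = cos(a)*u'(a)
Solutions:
 u(a) = C1 + Integral(a/cos(a), a)


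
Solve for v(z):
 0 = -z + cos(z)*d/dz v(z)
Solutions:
 v(z) = C1 + Integral(z/cos(z), z)


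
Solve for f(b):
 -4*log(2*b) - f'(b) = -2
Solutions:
 f(b) = C1 - 4*b*log(b) - b*log(16) + 6*b


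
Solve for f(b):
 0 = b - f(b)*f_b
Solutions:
 f(b) = -sqrt(C1 + b^2)
 f(b) = sqrt(C1 + b^2)


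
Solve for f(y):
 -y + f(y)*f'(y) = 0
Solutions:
 f(y) = -sqrt(C1 + y^2)
 f(y) = sqrt(C1 + y^2)


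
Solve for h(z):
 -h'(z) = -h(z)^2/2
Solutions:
 h(z) = -2/(C1 + z)


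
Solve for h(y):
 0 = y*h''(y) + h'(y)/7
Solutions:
 h(y) = C1 + C2*y^(6/7)


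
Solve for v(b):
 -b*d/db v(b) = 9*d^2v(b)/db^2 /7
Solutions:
 v(b) = C1 + C2*erf(sqrt(14)*b/6)


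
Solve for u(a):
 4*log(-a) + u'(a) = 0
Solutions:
 u(a) = C1 - 4*a*log(-a) + 4*a


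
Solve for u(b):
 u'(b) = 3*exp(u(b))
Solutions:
 u(b) = log(-1/(C1 + 3*b))


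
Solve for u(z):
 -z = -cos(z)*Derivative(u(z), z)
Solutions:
 u(z) = C1 + Integral(z/cos(z), z)


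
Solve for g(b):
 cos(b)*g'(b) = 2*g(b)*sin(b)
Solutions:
 g(b) = C1/cos(b)^2


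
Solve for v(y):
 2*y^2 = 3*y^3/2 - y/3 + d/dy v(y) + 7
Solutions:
 v(y) = C1 - 3*y^4/8 + 2*y^3/3 + y^2/6 - 7*y
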